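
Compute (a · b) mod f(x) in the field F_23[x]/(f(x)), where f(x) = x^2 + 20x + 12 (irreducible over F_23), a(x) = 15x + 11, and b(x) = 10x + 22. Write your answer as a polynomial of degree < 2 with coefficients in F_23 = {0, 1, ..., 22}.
a · b ≡ 16x + 6 (mod f(x))

Multiply in F_23[x]: a(x)·b(x) = (15x + 11)·(10x + 22) = 12x^2 + 3x + 12. This has degree ≥ 2, so divide by f(x) over F_23: 12x^2 + 3x + 12 = (12)·(x^2 + 20x + 12) + (16x + 6). Hence a·b ≡ 16x + 6 (mod f). (F_23[x]/(f) is a field with 23^2 = 529 elements since f is irreducible of degree 2.)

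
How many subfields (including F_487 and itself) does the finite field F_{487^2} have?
F_{487^2} has 2 subfields

The subfields of F_{p^n} are exactly the fields F_{p^d} for d | n (each is the fixed field of the unique index-d subgroup of Gal(F_{p^n}/F_p) ≅ Z/nZ). The divisors of n = 2 are {1, 2}, giving 2 subfields: F_{487^1}, F_{487^2}.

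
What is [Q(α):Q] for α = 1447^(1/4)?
[Q(α):Q] = 4

α is a root of x^4 - 1447. By Eisenstein's criterion at the prime p = 1447 (which divides the constant term 1447 but p^2 = 2093809 does not, since 1447 is squarefree), x^4 - 1447 is irreducible over Q. Hence [Q(α):Q] = 4.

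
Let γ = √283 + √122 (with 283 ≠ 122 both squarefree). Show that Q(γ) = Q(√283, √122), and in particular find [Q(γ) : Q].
[Q(γ) : Q] = 4 (equivalently, Q(γ) = Q(√283, √122))

Obviously Q(γ) ⊆ Q(√283, √122), and [Q(√283, √122):Q] = 4 (since 283, 122 are distinct squarefree integers > 1 with 34526 not a perfect square). To show equality we compute the minimal polynomial of γ. From γ = √283 + √122: γ^2 = 283 + 2√(34526) + 122 = 405 + 2√(34526), so γ^2 - 405 = 2√(34526); squaring, (γ^2 - 405)^2 = 4·34526, i.e. γ^4 - 810γ^2 + 164025 - 138104 = 0, i.e. γ^4 - 810γ^2 + 25921 = 0. So γ is a root of x^4 - 810x^2 + 25921. This polynomial is irreducible over Q: it has no rational root (each ±√283 ± √122 is irrational), and any factorization into two quadratics over Q would force √(34526) ∈ Q (pairing opposite roots) or √283, √122 ∈ Q (other pairings), all impossible. Hence [Q(γ):Q] = 4 = [Q(√283, √122):Q], so Q(γ) = Q(√283, √122).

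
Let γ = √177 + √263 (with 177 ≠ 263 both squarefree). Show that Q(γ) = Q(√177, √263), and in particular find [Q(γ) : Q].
[Q(γ) : Q] = 4 (equivalently, Q(γ) = Q(√177, √263))

Obviously Q(γ) ⊆ Q(√177, √263), and [Q(√177, √263):Q] = 4 (since 177, 263 are distinct squarefree integers > 1 with 46551 not a perfect square). To show equality we compute the minimal polynomial of γ. From γ = √177 + √263: γ^2 = 177 + 2√(46551) + 263 = 440 + 2√(46551), so γ^2 - 440 = 2√(46551); squaring, (γ^2 - 440)^2 = 4·46551, i.e. γ^4 - 880γ^2 + 193600 - 186204 = 0, i.e. γ^4 - 880γ^2 + 7396 = 0. So γ is a root of x^4 - 880x^2 + 7396. This polynomial is irreducible over Q: it has no rational root (each ±√177 ± √263 is irrational), and any factorization into two quadratics over Q would force √(46551) ∈ Q (pairing opposite roots) or √177, √263 ∈ Q (other pairings), all impossible. Hence [Q(γ):Q] = 4 = [Q(√177, √263):Q], so Q(γ) = Q(√177, √263).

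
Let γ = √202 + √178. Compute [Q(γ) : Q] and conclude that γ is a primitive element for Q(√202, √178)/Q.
[Q(γ) : Q] = 4 (equivalently, Q(γ) = Q(√202, √178))

Obviously Q(γ) ⊆ Q(√202, √178), and [Q(√202, √178):Q] = 4 (since 202, 178 are distinct squarefree integers > 1 with 35956 not a perfect square). To show equality we compute the minimal polynomial of γ. From γ = √202 + √178: γ^2 = 202 + 2√(35956) + 178 = 380 + 2√(35956), so γ^2 - 380 = 2√(35956); squaring, (γ^2 - 380)^2 = 4·35956, i.e. γ^4 - 760γ^2 + 144400 - 143824 = 0, i.e. γ^4 - 760γ^2 + 576 = 0. So γ is a root of x^4 - 760x^2 + 576. This polynomial is irreducible over Q: it has no rational root (each ±√202 ± √178 is irrational), and any factorization into two quadratics over Q would force √(35956) ∈ Q (pairing opposite roots) or √202, √178 ∈ Q (other pairings), all impossible. Hence [Q(γ):Q] = 4 = [Q(√202, √178):Q], so Q(γ) = Q(√202, √178).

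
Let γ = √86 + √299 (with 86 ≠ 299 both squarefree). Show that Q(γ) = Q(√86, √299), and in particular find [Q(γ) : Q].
[Q(γ) : Q] = 4 (equivalently, Q(γ) = Q(√86, √299))

Obviously Q(γ) ⊆ Q(√86, √299), and [Q(√86, √299):Q] = 4 (since 86, 299 are distinct squarefree integers > 1 with 25714 not a perfect square). To show equality we compute the minimal polynomial of γ. From γ = √86 + √299: γ^2 = 86 + 2√(25714) + 299 = 385 + 2√(25714), so γ^2 - 385 = 2√(25714); squaring, (γ^2 - 385)^2 = 4·25714, i.e. γ^4 - 770γ^2 + 148225 - 102856 = 0, i.e. γ^4 - 770γ^2 + 45369 = 0. So γ is a root of x^4 - 770x^2 + 45369. This polynomial is irreducible over Q: it has no rational root (each ±√86 ± √299 is irrational), and any factorization into two quadratics over Q would force √(25714) ∈ Q (pairing opposite roots) or √86, √299 ∈ Q (other pairings), all impossible. Hence [Q(γ):Q] = 4 = [Q(√86, √299):Q], so Q(γ) = Q(√86, √299).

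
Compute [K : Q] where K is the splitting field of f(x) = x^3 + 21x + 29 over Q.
[K : Q] = 6

By the rational root test, any rational root of the monic integer polynomial f(x) = x^3 + 21x + 29 must be an integer dividing the constant term 29, i.e. one of ±{1, 29}. Evaluating: f(1) = 51, f(-1) = 7, f(29) = 25027, f(-29) = -24969; none is 0, so f has no rational root and is therefore irreducible over Q (a cubic with no linear factor over a field is irreducible). For an irreducible cubic, the Galois group is A_3 or S_3 according as the discriminant disc(f) = -4a^3 - 27b^2 = -4·(21)^3 - 27·(29)^2 = -59751 is or is not a square in Q. Here disc(f) = -59751 is not a perfect square in Q, so the Galois group of f over Q is not contained in A_3 and must be all of S_3. The splitting field has degree |S_3| = 6 over Q, so [K : Q] = 6.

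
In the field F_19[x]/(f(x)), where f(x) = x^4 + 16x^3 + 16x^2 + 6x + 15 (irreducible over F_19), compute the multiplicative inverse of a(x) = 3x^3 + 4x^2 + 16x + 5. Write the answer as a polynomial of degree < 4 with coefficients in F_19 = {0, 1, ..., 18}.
a(x)^(-1) ≡ 3x^3 + 10 (mod f(x))

Since f is irreducible over F_19, F_19[x]/(f) is a field and a(x) ≠ 0 has an inverse. Apply the extended Euclidean algorithm to f(x) and a(x) in F_19[x]: f(x) = (13x + 7)·a(x) + (8x^2 + 18);  a(x) = (17x + 10)·(8x^2 + 18) + (14x + 15);  (8x^2 + 18) = (6x + 18)·(14x + 15) + (14). The last nonzero remainder is the constant 14 = gcd(f, a) in F_19. Back-substituting through the division chain expresses 14 = s(x)·a(x) + t(x)·f(x) with s(x) ≡ 4x^3 + 7 (mod f), so (4x^3 + 7)·a(x) ≡ 14 (mod f). Multiplying by 14^(-1) ≡ 15 in F_19 gives a(x)^(-1) ≡ 15·(4x^3 + 7) ≡ 3x^3 + 10 (mod f). Check: (3x^3 + 4x^2 + 16x + 5)·(3x^3 + 10) = 9x^6 + 12x^5 + 10x^4 + 7x^3 + 2x^2 + 8x + 12 ≡ 1 (mod x^4 + 16x^3 + 16x^2 + 6x + 15).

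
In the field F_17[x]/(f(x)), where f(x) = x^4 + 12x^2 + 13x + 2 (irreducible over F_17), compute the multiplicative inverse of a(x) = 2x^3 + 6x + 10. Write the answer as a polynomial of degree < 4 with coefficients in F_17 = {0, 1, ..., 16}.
a(x)^(-1) ≡ x^2 + x + 9 (mod f(x))

Since f is irreducible over F_17, F_17[x]/(f) is a field and a(x) ≠ 0 has an inverse. Apply the extended Euclidean algorithm to f(x) and a(x) in F_17[x]: f(x) = (9x)·a(x) + (9x^2 + 8x + 2);  a(x) = (4x + 4)·(9x^2 + 8x + 2) + (2). The last nonzero remainder is the constant 2 = gcd(f, a) in F_17. Back-substituting through the division chain expresses 2 = s(x)·a(x) + t(x)·f(x) with s(x) ≡ 2x^2 + 2x + 1 (mod f), so (2x^2 + 2x + 1)·a(x) ≡ 2 (mod f). Multiplying by 2^(-1) ≡ 9 in F_17 gives a(x)^(-1) ≡ 9·(2x^2 + 2x + 1) ≡ x^2 + x + 9 (mod f). Check: (2x^3 + 6x + 10)·(x^2 + x + 9) = 2x^5 + 2x^4 + 7x^3 + 16x^2 + 13x + 5 ≡ 1 (mod x^4 + 12x^2 + 13x + 2).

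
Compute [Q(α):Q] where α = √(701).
[Q(α):Q] = 2

[Q(α):Q] equals the degree of the minimal polynomial of α. Here α^2 = 701 and x^2 - 701 is irreducible (d = 701 is squarefree, ≠ 1, hence not a square), so deg(m_α) = 2. Thus [Q(α):Q] = 2.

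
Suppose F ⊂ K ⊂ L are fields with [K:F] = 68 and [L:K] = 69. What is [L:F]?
[L:F] = 4692

The tower law says that for any tower of field extensions F ⊂ K ⊂ L with finite degrees, [L:F] = [L:K] · [K:F]. Here this gives [L:F] = 69 · 68 = 4692.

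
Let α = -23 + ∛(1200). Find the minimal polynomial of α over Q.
m_α(x) = x^3 + 69x^2 + 1587x + 10967

Set β = α + 23 = ∛(1200), so β^3 = 1200. Then (α + 23)^3 - 1200 = 0, i.e. α is a root of g(x) = (x + 23)^3 - 1200 = x^3 + 69x^2 + 1587x + 10967. Since g(x) = h(x + 23) where h(x) = x^3 - 1200, and h is irreducible over Q (because 1200 is not a perfect cube, so h has no rational root, and a monic cubic with no rational root is irreducible), g is also irreducible (irreducibility is preserved under the substitution x → x + 23). Hence m_α(x) = x^3 + 69x^2 + 1587x + 10967.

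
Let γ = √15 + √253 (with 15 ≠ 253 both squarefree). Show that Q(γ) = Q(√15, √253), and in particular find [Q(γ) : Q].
[Q(γ) : Q] = 4 (equivalently, Q(γ) = Q(√15, √253))

Obviously Q(γ) ⊆ Q(√15, √253), and [Q(√15, √253):Q] = 4 (since 15, 253 are distinct squarefree integers > 1 with 3795 not a perfect square). To show equality we compute the minimal polynomial of γ. From γ = √15 + √253: γ^2 = 15 + 2√(3795) + 253 = 268 + 2√(3795), so γ^2 - 268 = 2√(3795); squaring, (γ^2 - 268)^2 = 4·3795, i.e. γ^4 - 536γ^2 + 71824 - 15180 = 0, i.e. γ^4 - 536γ^2 + 56644 = 0. So γ is a root of x^4 - 536x^2 + 56644. This polynomial is irreducible over Q: it has no rational root (each ±√15 ± √253 is irrational), and any factorization into two quadratics over Q would force √(3795) ∈ Q (pairing opposite roots) or √15, √253 ∈ Q (other pairings), all impossible. Hence [Q(γ):Q] = 4 = [Q(√15, √253):Q], so Q(γ) = Q(√15, √253).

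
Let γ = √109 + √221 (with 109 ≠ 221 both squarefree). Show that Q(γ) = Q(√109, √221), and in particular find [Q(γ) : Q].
[Q(γ) : Q] = 4 (equivalently, Q(γ) = Q(√109, √221))

Obviously Q(γ) ⊆ Q(√109, √221), and [Q(√109, √221):Q] = 4 (since 109, 221 are distinct squarefree integers > 1 with 24089 not a perfect square). To show equality we compute the minimal polynomial of γ. From γ = √109 + √221: γ^2 = 109 + 2√(24089) + 221 = 330 + 2√(24089), so γ^2 - 330 = 2√(24089); squaring, (γ^2 - 330)^2 = 4·24089, i.e. γ^4 - 660γ^2 + 108900 - 96356 = 0, i.e. γ^4 - 660γ^2 + 12544 = 0. So γ is a root of x^4 - 660x^2 + 12544. This polynomial is irreducible over Q: it has no rational root (each ±√109 ± √221 is irrational), and any factorization into two quadratics over Q would force √(24089) ∈ Q (pairing opposite roots) or √109, √221 ∈ Q (other pairings), all impossible. Hence [Q(γ):Q] = 4 = [Q(√109, √221):Q], so Q(γ) = Q(√109, √221).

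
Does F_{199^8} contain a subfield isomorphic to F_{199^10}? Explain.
No: F_{199^10} is not a subfield of F_{199^8}

F_{p^m} embeds in F_{p^n} iff m | n. Here 10 ∤ 8 (since 8 = 0·10 + 8 with remainder 8 ≠ 0), so F_{199^10} is not a subfield of F_{199^8}. Equivalently: if it were, the tower law would give 10 = [F_{199^10}:F_199] dividing [F_{199^8}:F_199] = 8, contradiction.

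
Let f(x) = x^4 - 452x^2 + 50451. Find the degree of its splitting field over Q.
[K : Q] = 4

Solving the quadratic in x^2: x^2 = (452 ± √(452^2 - 4·50451))/2 = (452 ± √2500)/2 = (452 ± 50)/2, giving x^2 = 201 or x^2 = 251. So f(x) = (x^2 - 201)(x^2 - 251) and the roots of f are ±√201, ±√251. Hence the splitting field is K = Q(√201, √251). Since 201 and 251 are distinct squarefree integers > 1, their product 50451 is not a perfect square, so √251 ∉ Q(√201). By the tower law [K:Q] = [Q(√201,√251):Q(√201)] · [Q(√201):Q] = 2 · 2 = 4.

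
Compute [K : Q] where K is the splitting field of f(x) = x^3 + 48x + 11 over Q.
[K : Q] = 6

By the rational root test, any rational root of the monic integer polynomial f(x) = x^3 + 48x + 11 must be an integer dividing the constant term 11, i.e. one of ±{1, 11}. Evaluating: f(1) = 60, f(-1) = -38, f(11) = 1870, f(-11) = -1848; none is 0, so f has no rational root and is therefore irreducible over Q (a cubic with no linear factor over a field is irreducible). For an irreducible cubic, the Galois group is A_3 or S_3 according as the discriminant disc(f) = -4a^3 - 27b^2 = -4·(48)^3 - 27·(11)^2 = -445635 is or is not a square in Q. Here disc(f) = -445635 is not a perfect square in Q, so the Galois group of f over Q is not contained in A_3 and must be all of S_3. The splitting field has degree |S_3| = 6 over Q, so [K : Q] = 6.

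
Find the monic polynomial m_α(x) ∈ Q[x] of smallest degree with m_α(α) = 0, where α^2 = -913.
m_α(x) = x^2 + 913

α satisfies α^2 + 913 = 0, so x^2 + 913 annihilates α. Since d = -913 is squarefree and ≠ 1, it is not a perfect square in Q, so x^2 + 913 has no rational root and is therefore irreducible over Q (a degree-2 polynomial over a field is irreducible iff it has no root). Hence m_α(x) = x^2 + 913.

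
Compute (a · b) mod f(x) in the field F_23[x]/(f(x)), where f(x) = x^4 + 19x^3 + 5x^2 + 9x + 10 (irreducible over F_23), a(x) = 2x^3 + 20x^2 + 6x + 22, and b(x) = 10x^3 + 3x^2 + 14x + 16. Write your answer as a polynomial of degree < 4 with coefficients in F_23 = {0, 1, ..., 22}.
a · b ≡ 5x^3 + 16x^2 + 18x + 1 (mod f(x))

Multiply in F_23[x]: a(x)·b(x) = (2x^3 + 20x^2 + 6x + 22)·(10x^3 + 3x^2 + 14x + 16) = 20x^6 + 22x^5 + 10x^4 + 21x^3 + 10x^2 + 13x + 7. This has degree ≥ 4, so divide by f(x) over F_23: 20x^6 + 22x^5 + 10x^4 + 21x^3 + 10x^2 + 13x + 7 = (20x^2 + 10x + 19)·(x^4 + 19x^3 + 5x^2 + 9x + 10) + (5x^3 + 16x^2 + 18x + 1). Hence a·b ≡ 5x^3 + 16x^2 + 18x + 1 (mod f). (F_23[x]/(f) is a field with 23^4 = 279841 elements since f is irreducible of degree 4.)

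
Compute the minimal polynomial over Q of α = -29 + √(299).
m_α(x) = x^2 + 58x + 542

From α + 29 = √(299), squaring gives (α + 29)^2 = 299, i.e. α^2 + 58α + 841 = 299, so α^2 + 58α + 542 = 0. The discriminant of x^2 + 58x + 542 is (58)^2 - 4·(542) = 3364 - 2168 = 1196, and 4·(299) is not a perfect square in Q since 299 is squarefree and ≠ 1. Hence x^2 + 58x + 542 is irreducible over Q and is the minimal polynomial of α.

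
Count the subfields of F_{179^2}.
F_{179^2} has 2 subfields

The subfields of F_{p^n} are exactly the fields F_{p^d} for d | n (each is the fixed field of the unique index-d subgroup of Gal(F_{p^n}/F_p) ≅ Z/nZ). The divisors of n = 2 are {1, 2}, giving 2 subfields: F_{179^1}, F_{179^2}.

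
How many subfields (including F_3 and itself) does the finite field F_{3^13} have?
F_{3^13} has 2 subfields

The subfields of F_{p^n} are exactly the fields F_{p^d} for d | n (each is the fixed field of the unique index-d subgroup of Gal(F_{p^n}/F_p) ≅ Z/nZ). The divisors of n = 13 are {1, 13}, giving 2 subfields: F_{3^1}, F_{3^13}.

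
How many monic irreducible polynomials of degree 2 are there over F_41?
There are 820 monic irreducible polynomials of degree 2 over F_41

Each element of F_{41^2} that lies in no proper subfield is a root of exactly one monic irreducible of degree 2 over F_41, and each such polynomial has 2 distinct roots in F_{41^2}. By Möbius inversion the count is N_41(2) = (1/2) Σ_{d|2} μ(2/d) · 41^d = (1/2)(μ(2)·41^1 + μ(1)·41^2) = 1640/2 = 820.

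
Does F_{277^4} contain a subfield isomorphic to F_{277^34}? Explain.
No: F_{277^34} is not a subfield of F_{277^4}

F_{p^m} embeds in F_{p^n} iff m | n. Here 34 ∤ 4 (since 4 = 0·34 + 4 with remainder 4 ≠ 0), so F_{277^34} is not a subfield of F_{277^4}. Equivalently: if it were, the tower law would give 34 = [F_{277^34}:F_277] dividing [F_{277^4}:F_277] = 4, contradiction.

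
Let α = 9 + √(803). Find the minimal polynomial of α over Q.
m_α(x) = x^2 - 18x - 722

From α - 9 = √(803), squaring gives (α - 9)^2 = 803, i.e. α^2 - 18α + 81 = 803, so α^2 - 18α - 722 = 0. The discriminant of x^2 - 18x - 722 is (-18)^2 - 4·(-722) = 324 + 2888 = 3212, and 4·(803) is not a perfect square in Q since 803 is squarefree and ≠ 1. Hence x^2 - 18x - 722 is irreducible over Q and is the minimal polynomial of α.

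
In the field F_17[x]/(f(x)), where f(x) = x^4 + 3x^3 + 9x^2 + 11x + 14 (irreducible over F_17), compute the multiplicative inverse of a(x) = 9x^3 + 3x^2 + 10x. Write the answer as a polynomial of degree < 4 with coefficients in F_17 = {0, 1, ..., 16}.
a(x)^(-1) ≡ 10x^2 + 16x (mod f(x))

Since f is irreducible over F_17, F_17[x]/(f) is a field and a(x) ≠ 0 has an inverse. Apply the extended Euclidean algorithm to f(x) and a(x) in F_17[x]: f(x) = (2x + 11)·a(x) + (7x^2 + 3x + 14);  a(x) = (11x + 3)·(7x^2 + 3x + 14) + (9). The last nonzero remainder is the constant 9 = gcd(f, a) in F_17. Back-substituting through the division chain expresses 9 = s(x)·a(x) + t(x)·f(x) with s(x) ≡ 5x^2 + 8x (mod f), so (5x^2 + 8x)·a(x) ≡ 9 (mod f). Multiplying by 9^(-1) ≡ 2 in F_17 gives a(x)^(-1) ≡ 2·(5x^2 + 8x) ≡ 10x^2 + 16x (mod f). Check: (9x^3 + 3x^2 + 10x)·(10x^2 + 16x) = 5x^5 + 4x^4 + 12x^3 + 7x^2 ≡ 1 (mod x^4 + 3x^3 + 9x^2 + 11x + 14).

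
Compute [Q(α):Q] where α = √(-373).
[Q(α):Q] = 2

[Q(α):Q] equals the degree of the minimal polynomial of α. Here α^2 = -373 and x^2 + 373 is irreducible (d = -373 is squarefree, ≠ 1, hence not a square), so deg(m_α) = 2. Thus [Q(α):Q] = 2.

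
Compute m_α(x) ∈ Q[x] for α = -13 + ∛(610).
m_α(x) = x^3 + 39x^2 + 507x + 1587

Set β = α + 13 = ∛(610), so β^3 = 610. Then (α + 13)^3 - 610 = 0, i.e. α is a root of g(x) = (x + 13)^3 - 610 = x^3 + 39x^2 + 507x + 1587. Since g(x) = h(x + 13) where h(x) = x^3 - 610, and h is irreducible over Q (because 610 is not a perfect cube, so h has no rational root, and a monic cubic with no rational root is irreducible), g is also irreducible (irreducibility is preserved under the substitution x → x + 13). Hence m_α(x) = x^3 + 39x^2 + 507x + 1587.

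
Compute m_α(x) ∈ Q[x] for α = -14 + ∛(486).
m_α(x) = x^3 + 42x^2 + 588x + 2258

Set β = α + 14 = ∛(486), so β^3 = 486. Then (α + 14)^3 - 486 = 0, i.e. α is a root of g(x) = (x + 14)^3 - 486 = x^3 + 42x^2 + 588x + 2258. Since g(x) = h(x + 14) where h(x) = x^3 - 486, and h is irreducible over Q (because 486 is not a perfect cube, so h has no rational root, and a monic cubic with no rational root is irreducible), g is also irreducible (irreducibility is preserved under the substitution x → x + 14). Hence m_α(x) = x^3 + 42x^2 + 588x + 2258.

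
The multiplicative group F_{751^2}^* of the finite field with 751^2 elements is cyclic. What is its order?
|F_{751^2}^*| = 564000

F_{751^2} has 751^2 = 564001 elements; its multiplicative group consists of all nonzero elements, so |F_{751^2}^*| = 564001 - 1 = 564000. (It is cyclic since any finite subgroup of the multiplicative group of a field is cyclic.)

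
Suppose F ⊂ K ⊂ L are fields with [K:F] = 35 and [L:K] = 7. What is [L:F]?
[L:F] = 245

The tower law says that for any tower of field extensions F ⊂ K ⊂ L with finite degrees, [L:F] = [L:K] · [K:F]. Here this gives [L:F] = 7 · 35 = 245.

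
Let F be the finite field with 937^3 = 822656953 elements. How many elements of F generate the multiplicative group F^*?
There are φ(822656952) = 253124352 primitive elements

F_q^* is cyclic of order q - 1 = 822656952. A cyclic group of order m has exactly φ(m) generators. Here m = 822656952 = 2^3 · 3^3 · 13 · 292969, so the number of primitive elements is φ(822656952) = 253124352.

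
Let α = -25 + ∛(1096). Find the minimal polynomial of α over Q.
m_α(x) = x^3 + 75x^2 + 1875x + 14529

Set β = α + 25 = ∛(1096), so β^3 = 1096. Then (α + 25)^3 - 1096 = 0, i.e. α is a root of g(x) = (x + 25)^3 - 1096 = x^3 + 75x^2 + 1875x + 14529. Since g(x) = h(x + 25) where h(x) = x^3 - 1096, and h is irreducible over Q (because 1096 is not a perfect cube, so h has no rational root, and a monic cubic with no rational root is irreducible), g is also irreducible (irreducibility is preserved under the substitution x → x + 25). Hence m_α(x) = x^3 + 75x^2 + 1875x + 14529.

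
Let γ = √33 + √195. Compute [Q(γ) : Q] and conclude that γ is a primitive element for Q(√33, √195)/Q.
[Q(γ) : Q] = 4 (equivalently, Q(γ) = Q(√33, √195))

Obviously Q(γ) ⊆ Q(√33, √195), and [Q(√33, √195):Q] = 4 (since 33, 195 are distinct squarefree integers > 1 with 6435 not a perfect square). To show equality we compute the minimal polynomial of γ. From γ = √33 + √195: γ^2 = 33 + 2√(6435) + 195 = 228 + 2√(6435), so γ^2 - 228 = 2√(6435); squaring, (γ^2 - 228)^2 = 4·6435, i.e. γ^4 - 456γ^2 + 51984 - 25740 = 0, i.e. γ^4 - 456γ^2 + 26244 = 0. So γ is a root of x^4 - 456x^2 + 26244. This polynomial is irreducible over Q: it has no rational root (each ±√33 ± √195 is irrational), and any factorization into two quadratics over Q would force √(6435) ∈ Q (pairing opposite roots) or √33, √195 ∈ Q (other pairings), all impossible. Hence [Q(γ):Q] = 4 = [Q(√33, √195):Q], so Q(γ) = Q(√33, √195).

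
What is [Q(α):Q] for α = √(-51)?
[Q(α):Q] = 2

[Q(α):Q] equals the degree of the minimal polynomial of α. Here α^2 = -51 and x^2 + 51 is irreducible (d = -51 is squarefree, ≠ 1, hence not a square), so deg(m_α) = 2. Thus [Q(α):Q] = 2.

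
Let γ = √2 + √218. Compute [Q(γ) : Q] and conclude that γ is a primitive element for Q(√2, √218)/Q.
[Q(γ) : Q] = 4 (equivalently, Q(γ) = Q(√2, √218))

Obviously Q(γ) ⊆ Q(√2, √218), and [Q(√2, √218):Q] = 4 (since 2, 218 are distinct squarefree integers > 1 with 436 not a perfect square). To show equality we compute the minimal polynomial of γ. From γ = √2 + √218: γ^2 = 2 + 2√(436) + 218 = 220 + 2√(436), so γ^2 - 220 = 2√(436); squaring, (γ^2 - 220)^2 = 4·436, i.e. γ^4 - 440γ^2 + 48400 - 1744 = 0, i.e. γ^4 - 440γ^2 + 46656 = 0. So γ is a root of x^4 - 440x^2 + 46656. This polynomial is irreducible over Q: it has no rational root (each ±√2 ± √218 is irrational), and any factorization into two quadratics over Q would force √(436) ∈ Q (pairing opposite roots) or √2, √218 ∈ Q (other pairings), all impossible. Hence [Q(γ):Q] = 4 = [Q(√2, √218):Q], so Q(γ) = Q(√2, √218).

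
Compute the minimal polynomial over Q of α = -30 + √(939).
m_α(x) = x^2 + 60x - 39

From α + 30 = √(939), squaring gives (α + 30)^2 = 939, i.e. α^2 + 60α + 900 = 939, so α^2 + 60α - 39 = 0. The discriminant of x^2 + 60x - 39 is (60)^2 - 4·(-39) = 3600 + 156 = 3756, and 4·(939) is not a perfect square in Q since 939 is squarefree and ≠ 1. Hence x^2 + 60x - 39 is irreducible over Q and is the minimal polynomial of α.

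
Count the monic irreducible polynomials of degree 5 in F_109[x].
There are 3077247888 monic irreducible polynomials of degree 5 over F_109

Each element of F_{109^5} that lies in no proper subfield is a root of exactly one monic irreducible of degree 5 over F_109, and each such polynomial has 5 distinct roots in F_{109^5}. By Möbius inversion the count is N_109(5) = (1/5) Σ_{d|5} μ(5/d) · 109^d = (1/5)(μ(5)·109^1 + μ(1)·109^5) = 15386239440/5 = 3077247888.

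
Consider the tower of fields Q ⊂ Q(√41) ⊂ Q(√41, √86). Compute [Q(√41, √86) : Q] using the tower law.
[Q(√41, √86) : Q] = 4

[Q(√41):Q] = 2 (min poly x^2 - 41, irreducible since 41 is squarefree > 1). For the top step, suppose √86 ∈ Q(√41), say √86 = c + d√41 with c, d ∈ Q. Squaring: 86 = c^2 + 41d^2 + 2cd√41. Since √41 ∉ Q this forces 2cd = 0. If d = 0 then √86 = c ∈ Q, contradicting 86 squarefree > 1. If c = 0 then 86 = 41d^2, so 41·86 = (41d)^2 is a perfect square in Q — but 41·86 = 3526 is not a perfect square (since 41 and 86 are distinct squarefree integers). Contradiction. Hence √86 ∉ Q(√41), so x^2 - 86 stays irreducible over Q(√41) and [Q(√41, √86) : Q(√41)] = 2. By the tower law, [Q(√41, √86) : Q] = 2 · 2 = 4.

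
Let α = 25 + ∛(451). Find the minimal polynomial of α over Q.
m_α(x) = x^3 - 75x^2 + 1875x - 16076

Set β = α - 25 = ∛(451), so β^3 = 451. Then (α - 25)^3 - 451 = 0, i.e. α is a root of g(x) = (x - 25)^3 - 451 = x^3 - 75x^2 + 1875x - 16076. Since g(x) = h(x - 25) where h(x) = x^3 - 451, and h is irreducible over Q (because 451 is not a perfect cube, so h has no rational root, and a monic cubic with no rational root is irreducible), g is also irreducible (irreducibility is preserved under the substitution x → x - 25). Hence m_α(x) = x^3 - 75x^2 + 1875x - 16076.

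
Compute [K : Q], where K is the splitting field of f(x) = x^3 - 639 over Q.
[K : Q] = 6

The roots of x^3 - 639 are ∛639, ω∛639, ω^2∛639 where ω = e^(2πi/3) is a primitive cube root of unity, so K = Q(∛639, ω). Now [Q(∛639):Q] = 3 (since 639 is not a perfect cube, x^3 - 639 is irreducible) and [Q(ω):Q] = 2. Both 2 and 3 divide [K:Q], and [K:Q] ≤ 3·2 = 6, so [K:Q] = 6. (Equivalently: Q(∛639) ⊂ R but ω ∉ R, so [K : Q(∛639)] = 2.)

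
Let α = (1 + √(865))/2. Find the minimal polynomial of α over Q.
m_α(x) = x^2 - x - 216

From 2α - 1 = √(865), squaring gives (2α - 1)^2 = 865, i.e. 4α^2 - 4α + 1 = 865, so α^2 - α + (1 - 865)/4 = 0. Since 865 ≡ 1 (mod 4), (1 - 865)/4 = -216 ∈ Z. The polynomial x^2 - x - 216 has discriminant 1 - 4·(-216) = 865, which is not a perfect square in Q (d = 865 is squarefree and ≠ 1), so x^2 - x - 216 is irreducible over Q. It is the minimal polynomial of α.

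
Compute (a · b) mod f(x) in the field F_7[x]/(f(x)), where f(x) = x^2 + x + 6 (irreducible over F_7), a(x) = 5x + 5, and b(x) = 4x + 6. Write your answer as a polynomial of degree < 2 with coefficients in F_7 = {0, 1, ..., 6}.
a · b ≡ 2x + 1 (mod f(x))

Multiply in F_7[x]: a(x)·b(x) = (5x + 5)·(4x + 6) = 6x^2 + x + 2. This has degree ≥ 2, so divide by f(x) over F_7: 6x^2 + x + 2 = (6)·(x^2 + x + 6) + (2x + 1). Hence a·b ≡ 2x + 1 (mod f). (F_7[x]/(f) is a field with 7^2 = 49 elements since f is irreducible of degree 2.)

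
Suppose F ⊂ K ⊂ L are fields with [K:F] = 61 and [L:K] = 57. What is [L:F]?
[L:F] = 3477

The tower law says that for any tower of field extensions F ⊂ K ⊂ L with finite degrees, [L:F] = [L:K] · [K:F]. Here this gives [L:F] = 57 · 61 = 3477.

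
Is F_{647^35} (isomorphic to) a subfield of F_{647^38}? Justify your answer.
No: F_{647^35} is not a subfield of F_{647^38}

F_{p^m} embeds in F_{p^n} iff m | n. Here 35 ∤ 38 (since 38 = 1·35 + 3 with remainder 3 ≠ 0), so F_{647^35} is not a subfield of F_{647^38}. Equivalently: if it were, the tower law would give 35 = [F_{647^35}:F_647] dividing [F_{647^38}:F_647] = 38, contradiction.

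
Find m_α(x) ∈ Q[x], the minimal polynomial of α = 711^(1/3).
m_α(x) = x^3 - 711

α satisfies α^3 = 711, so x^3 - 711 annihilates α. By the rational root test, a rational root p/q (in lowest terms) of x^3 - 711 would satisfy p^3 = 711 q^3, forcing q = 1 and p^3 = 711; but 711 is not a perfect cube, contradiction. A monic cubic over Q with no rational root is irreducible (any nontrivial factorization would include a linear factor). Hence x^3 - 711 is the minimal polynomial of α, and in particular [Q(α):Q] = 3.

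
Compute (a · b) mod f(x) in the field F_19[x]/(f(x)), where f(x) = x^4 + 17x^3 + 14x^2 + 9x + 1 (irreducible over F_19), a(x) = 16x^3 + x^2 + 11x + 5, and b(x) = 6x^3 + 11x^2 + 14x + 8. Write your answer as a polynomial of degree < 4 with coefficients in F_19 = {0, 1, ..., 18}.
a · b ≡ 6x^3 + 11x^2 + 7x + 12 (mod f(x))

Multiply in F_19[x]: a(x)·b(x) = (16x^3 + x^2 + 11x + 5)·(6x^3 + 11x^2 + 14x + 8) = x^6 + 11x^5 + 16x^4 + 8x^3 + 8x^2 + 6x + 2. This has degree ≥ 4, so divide by f(x) over F_19: x^6 + 11x^5 + 16x^4 + 8x^3 + 8x^2 + 6x + 2 = (x^2 + 13x + 9)·(x^4 + 17x^3 + 14x^2 + 9x + 1) + (6x^3 + 11x^2 + 7x + 12). Hence a·b ≡ 6x^3 + 11x^2 + 7x + 12 (mod f). (F_19[x]/(f) is a field with 19^4 = 130321 elements since f is irreducible of degree 4.)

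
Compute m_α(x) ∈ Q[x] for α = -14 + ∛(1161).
m_α(x) = x^3 + 42x^2 + 588x + 1583

Set β = α + 14 = ∛(1161), so β^3 = 1161. Then (α + 14)^3 - 1161 = 0, i.e. α is a root of g(x) = (x + 14)^3 - 1161 = x^3 + 42x^2 + 588x + 1583. Since g(x) = h(x + 14) where h(x) = x^3 - 1161, and h is irreducible over Q (because 1161 is not a perfect cube, so h has no rational root, and a monic cubic with no rational root is irreducible), g is also irreducible (irreducibility is preserved under the substitution x → x + 14). Hence m_α(x) = x^3 + 42x^2 + 588x + 1583.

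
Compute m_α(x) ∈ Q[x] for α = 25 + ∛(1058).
m_α(x) = x^3 - 75x^2 + 1875x - 16683

Set β = α - 25 = ∛(1058), so β^3 = 1058. Then (α - 25)^3 - 1058 = 0, i.e. α is a root of g(x) = (x - 25)^3 - 1058 = x^3 - 75x^2 + 1875x - 16683. Since g(x) = h(x - 25) where h(x) = x^3 - 1058, and h is irreducible over Q (because 1058 is not a perfect cube, so h has no rational root, and a monic cubic with no rational root is irreducible), g is also irreducible (irreducibility is preserved under the substitution x → x - 25). Hence m_α(x) = x^3 - 75x^2 + 1875x - 16683.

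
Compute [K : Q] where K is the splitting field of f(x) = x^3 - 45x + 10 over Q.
[K : Q] = 6

By the rational root test, any rational root of the monic integer polynomial f(x) = x^3 - 45x + 10 must be an integer dividing the constant term 10, i.e. one of ±{1, 2, 5, 10}. Evaluating: f(1) = -34, f(-1) = 54, f(2) = -72, f(-2) = 92, f(5) = -90, f(-5) = 110, f(10) = 560, f(-10) = -540; none is 0, so f has no rational root and is therefore irreducible over Q (a cubic with no linear factor over a field is irreducible). For an irreducible cubic, the Galois group is A_3 or S_3 according as the discriminant disc(f) = -4a^3 - 27b^2 = -4·(-45)^3 - 27·(10)^2 = 361800 is or is not a square in Q. Here disc(f) = 361800 is not a perfect square in Q, so the Galois group of f over Q is not contained in A_3 and must be all of S_3. The splitting field has degree |S_3| = 6 over Q, so [K : Q] = 6.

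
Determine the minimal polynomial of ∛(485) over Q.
m_α(x) = x^3 - 485

α satisfies α^3 = 485, so x^3 - 485 annihilates α. By the rational root test, a rational root p/q (in lowest terms) of x^3 - 485 would satisfy p^3 = 485 q^3, forcing q = 1 and p^3 = 485; but 485 is not a perfect cube, contradiction. A monic cubic over Q with no rational root is irreducible (any nontrivial factorization would include a linear factor). Hence x^3 - 485 is the minimal polynomial of α, and in particular [Q(α):Q] = 3.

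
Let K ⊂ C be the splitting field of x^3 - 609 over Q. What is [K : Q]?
[K : Q] = 6

The roots of x^3 - 609 are ∛609, ω∛609, ω^2∛609 where ω = e^(2πi/3) is a primitive cube root of unity, so K = Q(∛609, ω). Now [Q(∛609):Q] = 3 (since 609 is not a perfect cube, x^3 - 609 is irreducible) and [Q(ω):Q] = 2. Both 2 and 3 divide [K:Q], and [K:Q] ≤ 3·2 = 6, so [K:Q] = 6. (Equivalently: Q(∛609) ⊂ R but ω ∉ R, so [K : Q(∛609)] = 2.)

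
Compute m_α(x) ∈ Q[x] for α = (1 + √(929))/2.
m_α(x) = x^2 - x - 232

From 2α - 1 = √(929), squaring gives (2α - 1)^2 = 929, i.e. 4α^2 - 4α + 1 = 929, so α^2 - α + (1 - 929)/4 = 0. Since 929 ≡ 1 (mod 4), (1 - 929)/4 = -232 ∈ Z. The polynomial x^2 - x - 232 has discriminant 1 - 4·(-232) = 929, which is not a perfect square in Q (d = 929 is squarefree and ≠ 1), so x^2 - x - 232 is irreducible over Q. It is the minimal polynomial of α.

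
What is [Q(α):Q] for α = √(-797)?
[Q(α):Q] = 2

[Q(α):Q] equals the degree of the minimal polynomial of α. Here α^2 = -797 and x^2 + 797 is irreducible (d = -797 is squarefree, ≠ 1, hence not a square), so deg(m_α) = 2. Thus [Q(α):Q] = 2.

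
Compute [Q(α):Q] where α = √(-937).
[Q(α):Q] = 2

[Q(α):Q] equals the degree of the minimal polynomial of α. Here α^2 = -937 and x^2 + 937 is irreducible (d = -937 is squarefree, ≠ 1, hence not a square), so deg(m_α) = 2. Thus [Q(α):Q] = 2.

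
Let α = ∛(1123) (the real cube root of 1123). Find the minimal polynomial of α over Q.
m_α(x) = x^3 - 1123

α satisfies α^3 = 1123, so x^3 - 1123 annihilates α. By the rational root test, a rational root p/q (in lowest terms) of x^3 - 1123 would satisfy p^3 = 1123 q^3, forcing q = 1 and p^3 = 1123; but 1123 is not a perfect cube, contradiction. A monic cubic over Q with no rational root is irreducible (any nontrivial factorization would include a linear factor). Hence x^3 - 1123 is the minimal polynomial of α, and in particular [Q(α):Q] = 3.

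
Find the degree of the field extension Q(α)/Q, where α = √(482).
[Q(α):Q] = 2

[Q(α):Q] equals the degree of the minimal polynomial of α. Here α^2 = 482 and x^2 - 482 is irreducible (d = 482 is squarefree, ≠ 1, hence not a square), so deg(m_α) = 2. Thus [Q(α):Q] = 2.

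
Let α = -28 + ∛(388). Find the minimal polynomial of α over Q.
m_α(x) = x^3 + 84x^2 + 2352x + 21564

Set β = α + 28 = ∛(388), so β^3 = 388. Then (α + 28)^3 - 388 = 0, i.e. α is a root of g(x) = (x + 28)^3 - 388 = x^3 + 84x^2 + 2352x + 21564. Since g(x) = h(x + 28) where h(x) = x^3 - 388, and h is irreducible over Q (because 388 is not a perfect cube, so h has no rational root, and a monic cubic with no rational root is irreducible), g is also irreducible (irreducibility is preserved under the substitution x → x + 28). Hence m_α(x) = x^3 + 84x^2 + 2352x + 21564.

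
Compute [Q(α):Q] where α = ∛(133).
[Q(α):Q] = 3

The minimal polynomial of α is x^3 - 133, irreducible over Q since 133 is not a perfect cube (so x^3 - 133 has no rational root). Hence [Q(α):Q] = deg(m_α) = 3.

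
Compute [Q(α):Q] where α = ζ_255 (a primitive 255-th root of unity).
[Q(α):Q] = 128

The minimal polynomial of ζ_255 over Q is the 255-th cyclotomic polynomial Φ_255(x), which is irreducible over Q and has degree φ(255) = 128. Hence [Q(α):Q] = φ(255) = 128.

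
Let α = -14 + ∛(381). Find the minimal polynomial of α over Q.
m_α(x) = x^3 + 42x^2 + 588x + 2363

Set β = α + 14 = ∛(381), so β^3 = 381. Then (α + 14)^3 - 381 = 0, i.e. α is a root of g(x) = (x + 14)^3 - 381 = x^3 + 42x^2 + 588x + 2363. Since g(x) = h(x + 14) where h(x) = x^3 - 381, and h is irreducible over Q (because 381 is not a perfect cube, so h has no rational root, and a monic cubic with no rational root is irreducible), g is also irreducible (irreducibility is preserved under the substitution x → x + 14). Hence m_α(x) = x^3 + 42x^2 + 588x + 2363.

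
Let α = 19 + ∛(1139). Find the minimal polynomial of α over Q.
m_α(x) = x^3 - 57x^2 + 1083x - 7998

Set β = α - 19 = ∛(1139), so β^3 = 1139. Then (α - 19)^3 - 1139 = 0, i.e. α is a root of g(x) = (x - 19)^3 - 1139 = x^3 - 57x^2 + 1083x - 7998. Since g(x) = h(x - 19) where h(x) = x^3 - 1139, and h is irreducible over Q (because 1139 is not a perfect cube, so h has no rational root, and a monic cubic with no rational root is irreducible), g is also irreducible (irreducibility is preserved under the substitution x → x - 19). Hence m_α(x) = x^3 - 57x^2 + 1083x - 7998.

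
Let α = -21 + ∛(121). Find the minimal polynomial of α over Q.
m_α(x) = x^3 + 63x^2 + 1323x + 9140

Set β = α + 21 = ∛(121), so β^3 = 121. Then (α + 21)^3 - 121 = 0, i.e. α is a root of g(x) = (x + 21)^3 - 121 = x^3 + 63x^2 + 1323x + 9140. Since g(x) = h(x + 21) where h(x) = x^3 - 121, and h is irreducible over Q (because 121 is not a perfect cube, so h has no rational root, and a monic cubic with no rational root is irreducible), g is also irreducible (irreducibility is preserved under the substitution x → x + 21). Hence m_α(x) = x^3 + 63x^2 + 1323x + 9140.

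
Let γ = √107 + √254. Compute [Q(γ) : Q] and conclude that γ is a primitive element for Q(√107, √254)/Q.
[Q(γ) : Q] = 4 (equivalently, Q(γ) = Q(√107, √254))

Obviously Q(γ) ⊆ Q(√107, √254), and [Q(√107, √254):Q] = 4 (since 107, 254 are distinct squarefree integers > 1 with 27178 not a perfect square). To show equality we compute the minimal polynomial of γ. From γ = √107 + √254: γ^2 = 107 + 2√(27178) + 254 = 361 + 2√(27178), so γ^2 - 361 = 2√(27178); squaring, (γ^2 - 361)^2 = 4·27178, i.e. γ^4 - 722γ^2 + 130321 - 108712 = 0, i.e. γ^4 - 722γ^2 + 21609 = 0. So γ is a root of x^4 - 722x^2 + 21609. This polynomial is irreducible over Q: it has no rational root (each ±√107 ± √254 is irrational), and any factorization into two quadratics over Q would force √(27178) ∈ Q (pairing opposite roots) or √107, √254 ∈ Q (other pairings), all impossible. Hence [Q(γ):Q] = 4 = [Q(√107, √254):Q], so Q(γ) = Q(√107, √254).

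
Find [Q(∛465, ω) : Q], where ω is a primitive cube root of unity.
[Q(∛465, ω) : Q] = 6

[Q(∛465):Q] = 3 (min poly x^3 - 465, irreducible since 465 is not a perfect cube). [Q(ω):Q] = 2 (min poly x^2 + x + 1). Since Q(∛465) ⊂ R and ω ∉ R, we have ω ∉ Q(∛465), so x^2 + x + 1 remains irreducible over Q(∛465) and [Q(∛465, ω) : Q(∛465)] = 2. By the tower law, [Q(∛465, ω) : Q] = 3 · 2 = 6. (In fact Q(∛465, ω) is the splitting field of x^3 - 465 over Q.)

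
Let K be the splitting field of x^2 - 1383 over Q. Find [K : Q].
[K : Q] = 2

f(x) = x^2 - 1383 factors as (x - √1383)(x + √1383). The splitting field is K = Q(√1383). Since 1383 is squarefree and > 1, it is not a perfect square, so x^2 - 1383 is irreducible over Q and [Q(√1383) : Q] = 2. Hence [K : Q] = 2.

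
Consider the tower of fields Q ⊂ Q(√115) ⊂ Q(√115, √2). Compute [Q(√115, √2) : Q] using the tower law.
[Q(√115, √2) : Q] = 4

[Q(√115):Q] = 2 (min poly x^2 - 115, irreducible since 115 is squarefree > 1). For the top step, suppose √2 ∈ Q(√115), say √2 = c + d√115 with c, d ∈ Q. Squaring: 2 = c^2 + 115d^2 + 2cd√115. Since √115 ∉ Q this forces 2cd = 0. If d = 0 then √2 = c ∈ Q, contradicting 2 squarefree > 1. If c = 0 then 2 = 115d^2, so 115·2 = (115d)^2 is a perfect square in Q — but 115·2 = 230 is not a perfect square (since 115 and 2 are distinct squarefree integers). Contradiction. Hence √2 ∉ Q(√115), so x^2 - 2 stays irreducible over Q(√115) and [Q(√115, √2) : Q(√115)] = 2. By the tower law, [Q(√115, √2) : Q] = 2 · 2 = 4.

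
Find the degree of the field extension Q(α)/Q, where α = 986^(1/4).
[Q(α):Q] = 4

α is a root of x^4 - 986. By Eisenstein's criterion at the prime p = 2 (which divides the constant term 986 but p^2 = 4 does not, since 986 is squarefree), x^4 - 986 is irreducible over Q. Hence [Q(α):Q] = 4.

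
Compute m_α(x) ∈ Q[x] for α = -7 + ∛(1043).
m_α(x) = x^3 + 21x^2 + 147x - 700

Set β = α + 7 = ∛(1043), so β^3 = 1043. Then (α + 7)^3 - 1043 = 0, i.e. α is a root of g(x) = (x + 7)^3 - 1043 = x^3 + 21x^2 + 147x - 700. Since g(x) = h(x + 7) where h(x) = x^3 - 1043, and h is irreducible over Q (because 1043 is not a perfect cube, so h has no rational root, and a monic cubic with no rational root is irreducible), g is also irreducible (irreducibility is preserved under the substitution x → x + 7). Hence m_α(x) = x^3 + 21x^2 + 147x - 700.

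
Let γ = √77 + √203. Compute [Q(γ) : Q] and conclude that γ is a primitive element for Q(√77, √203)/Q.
[Q(γ) : Q] = 4 (equivalently, Q(γ) = Q(√77, √203))

Obviously Q(γ) ⊆ Q(√77, √203), and [Q(√77, √203):Q] = 4 (since 77, 203 are distinct squarefree integers > 1 with 15631 not a perfect square). To show equality we compute the minimal polynomial of γ. From γ = √77 + √203: γ^2 = 77 + 2√(15631) + 203 = 280 + 2√(15631), so γ^2 - 280 = 2√(15631); squaring, (γ^2 - 280)^2 = 4·15631, i.e. γ^4 - 560γ^2 + 78400 - 62524 = 0, i.e. γ^4 - 560γ^2 + 15876 = 0. So γ is a root of x^4 - 560x^2 + 15876. This polynomial is irreducible over Q: it has no rational root (each ±√77 ± √203 is irrational), and any factorization into two quadratics over Q would force √(15631) ∈ Q (pairing opposite roots) or √77, √203 ∈ Q (other pairings), all impossible. Hence [Q(γ):Q] = 4 = [Q(√77, √203):Q], so Q(γ) = Q(√77, √203).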